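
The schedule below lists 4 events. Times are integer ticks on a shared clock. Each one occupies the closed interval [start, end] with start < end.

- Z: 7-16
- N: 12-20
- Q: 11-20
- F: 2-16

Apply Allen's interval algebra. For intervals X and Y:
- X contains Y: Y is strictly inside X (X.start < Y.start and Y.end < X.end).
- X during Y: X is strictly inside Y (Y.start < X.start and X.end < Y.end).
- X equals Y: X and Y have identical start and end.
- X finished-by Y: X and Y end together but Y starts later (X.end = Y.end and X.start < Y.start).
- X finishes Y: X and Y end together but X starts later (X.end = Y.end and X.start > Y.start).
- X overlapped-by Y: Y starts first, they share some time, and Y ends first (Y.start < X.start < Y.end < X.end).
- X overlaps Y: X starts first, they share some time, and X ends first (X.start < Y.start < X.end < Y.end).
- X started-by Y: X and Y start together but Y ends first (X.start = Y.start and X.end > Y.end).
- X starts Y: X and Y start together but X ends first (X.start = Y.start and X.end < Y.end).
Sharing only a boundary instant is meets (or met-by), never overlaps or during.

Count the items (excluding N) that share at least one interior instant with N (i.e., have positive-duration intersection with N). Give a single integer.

Target N = [12, 20].
F [2, 16] → overlaps → counts.
Q [11, 20] → finished-by → counts.
Z [7, 16] → overlaps → counts.
Total: 3.

3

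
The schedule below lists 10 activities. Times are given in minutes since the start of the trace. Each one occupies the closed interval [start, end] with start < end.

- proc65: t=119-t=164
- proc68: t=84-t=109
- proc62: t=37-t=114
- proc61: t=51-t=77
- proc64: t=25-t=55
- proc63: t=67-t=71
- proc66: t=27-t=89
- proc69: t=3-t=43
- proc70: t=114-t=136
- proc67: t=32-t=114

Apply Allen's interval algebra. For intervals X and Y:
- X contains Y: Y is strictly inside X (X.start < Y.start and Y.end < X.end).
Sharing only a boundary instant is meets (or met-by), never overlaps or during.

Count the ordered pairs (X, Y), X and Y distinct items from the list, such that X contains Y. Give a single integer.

9

Checking all 90 ordered pairs for relation 'contains'; matching pairs in alphabetical order:
(proc61, proc63): proc61 contains proc63 ✓
(proc62, proc61): proc62 contains proc61 ✓
(proc62, proc63): proc62 contains proc63 ✓
(proc62, proc68): proc62 contains proc68 ✓
(proc66, proc61): proc66 contains proc61 ✓
(proc66, proc63): proc66 contains proc63 ✓
(proc67, proc61): proc67 contains proc61 ✓
(proc67, proc63): proc67 contains proc63 ✓
(proc67, proc68): proc67 contains proc68 ✓
Count: 9.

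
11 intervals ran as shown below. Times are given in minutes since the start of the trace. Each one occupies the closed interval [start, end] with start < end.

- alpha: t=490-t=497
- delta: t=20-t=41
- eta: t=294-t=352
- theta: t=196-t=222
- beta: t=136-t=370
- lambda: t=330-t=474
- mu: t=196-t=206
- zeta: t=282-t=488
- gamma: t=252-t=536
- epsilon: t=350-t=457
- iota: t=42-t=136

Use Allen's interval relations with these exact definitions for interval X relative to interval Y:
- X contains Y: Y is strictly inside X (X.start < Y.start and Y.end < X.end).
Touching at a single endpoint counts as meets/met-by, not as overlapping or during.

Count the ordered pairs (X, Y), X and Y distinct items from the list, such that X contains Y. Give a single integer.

Checking all 110 ordered pairs for relation 'contains'; matching pairs in alphabetical order:
(beta, eta): beta contains eta ✓
(beta, mu): beta contains mu ✓
(beta, theta): beta contains theta ✓
(gamma, alpha): gamma contains alpha ✓
(gamma, epsilon): gamma contains epsilon ✓
(gamma, eta): gamma contains eta ✓
(gamma, lambda): gamma contains lambda ✓
(gamma, zeta): gamma contains zeta ✓
(lambda, epsilon): lambda contains epsilon ✓
(zeta, epsilon): zeta contains epsilon ✓
(zeta, eta): zeta contains eta ✓
(zeta, lambda): zeta contains lambda ✓
Count: 12.

12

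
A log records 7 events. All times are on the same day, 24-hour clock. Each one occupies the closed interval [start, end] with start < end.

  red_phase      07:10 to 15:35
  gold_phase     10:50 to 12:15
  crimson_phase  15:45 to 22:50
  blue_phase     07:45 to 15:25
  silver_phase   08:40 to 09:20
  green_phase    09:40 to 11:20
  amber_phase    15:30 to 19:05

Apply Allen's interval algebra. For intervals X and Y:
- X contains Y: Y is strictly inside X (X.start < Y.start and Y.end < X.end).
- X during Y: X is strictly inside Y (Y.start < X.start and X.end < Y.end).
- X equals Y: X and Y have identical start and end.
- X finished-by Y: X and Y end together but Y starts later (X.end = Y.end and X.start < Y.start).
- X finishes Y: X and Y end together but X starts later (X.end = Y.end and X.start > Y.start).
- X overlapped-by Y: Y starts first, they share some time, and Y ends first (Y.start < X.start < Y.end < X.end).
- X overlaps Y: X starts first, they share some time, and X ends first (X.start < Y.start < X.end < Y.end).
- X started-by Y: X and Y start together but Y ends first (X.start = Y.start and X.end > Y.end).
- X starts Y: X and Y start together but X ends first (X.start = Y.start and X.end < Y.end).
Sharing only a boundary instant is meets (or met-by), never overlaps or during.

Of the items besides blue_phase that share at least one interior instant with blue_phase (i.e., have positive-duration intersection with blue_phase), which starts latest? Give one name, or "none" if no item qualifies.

gold_phase

Target blue_phase = [07:45, 15:25].
amber_phase [15:30, 19:05] → after → excluded.
crimson_phase [15:45, 22:50] → after → excluded.
gold_phase [10:50, 12:15] → during → candidate.
green_phase [09:40, 11:20] → during → candidate.
red_phase [07:10, 15:35] → contains → candidate.
silver_phase [08:40, 09:20] → during → candidate.
Among candidates, latest start is 10:50 → gold_phase.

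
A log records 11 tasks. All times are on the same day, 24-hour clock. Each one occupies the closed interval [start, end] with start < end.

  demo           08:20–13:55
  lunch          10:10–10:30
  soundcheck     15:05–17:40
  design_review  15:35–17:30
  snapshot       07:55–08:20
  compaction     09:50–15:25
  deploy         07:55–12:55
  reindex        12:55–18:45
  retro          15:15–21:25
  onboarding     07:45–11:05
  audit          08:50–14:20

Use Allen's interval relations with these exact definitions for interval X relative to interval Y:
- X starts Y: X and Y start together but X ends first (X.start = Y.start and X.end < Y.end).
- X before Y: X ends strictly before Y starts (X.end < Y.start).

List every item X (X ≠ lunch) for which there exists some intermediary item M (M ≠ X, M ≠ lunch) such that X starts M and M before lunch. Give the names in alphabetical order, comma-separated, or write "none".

none

Target lunch = [10:10, 10:30].
Intermediaries M with M before lunch: snapshot.
Via snapshot — items with X starts snapshot: none.
Union: none.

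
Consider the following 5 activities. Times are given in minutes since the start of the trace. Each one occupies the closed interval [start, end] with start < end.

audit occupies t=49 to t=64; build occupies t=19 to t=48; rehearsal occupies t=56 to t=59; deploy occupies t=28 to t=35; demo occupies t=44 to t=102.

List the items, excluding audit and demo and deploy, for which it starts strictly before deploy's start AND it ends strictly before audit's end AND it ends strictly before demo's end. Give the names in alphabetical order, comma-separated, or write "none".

build

Conditions: its start is strictly before deploy's start (X.start < t=28) AND its end is strictly before audit's end (X.end < t=64) AND its end is strictly before demo's end (X.end < t=102).
build: start t=19 < t=28? ✓; end t=48 < t=64? ✓; end t=48 < t=102? ✓ → yes.
rehearsal: start t=56 < t=28? ✗; end t=59 < t=64? ✓; end t=59 < t=102? ✓ → no.
Result: build.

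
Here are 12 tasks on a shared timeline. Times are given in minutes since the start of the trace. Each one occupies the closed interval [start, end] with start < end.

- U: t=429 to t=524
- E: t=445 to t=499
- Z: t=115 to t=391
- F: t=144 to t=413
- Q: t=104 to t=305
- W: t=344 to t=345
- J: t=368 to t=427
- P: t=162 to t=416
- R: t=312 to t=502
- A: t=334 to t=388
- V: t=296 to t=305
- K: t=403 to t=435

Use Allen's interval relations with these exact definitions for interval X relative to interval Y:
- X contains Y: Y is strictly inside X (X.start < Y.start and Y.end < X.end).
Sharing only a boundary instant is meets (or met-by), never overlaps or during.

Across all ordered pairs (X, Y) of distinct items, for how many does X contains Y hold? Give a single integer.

16

Checking all 132 ordered pairs for relation 'contains'; matching pairs in alphabetical order:
(A, W): A contains W ✓
(F, A): F contains A ✓
(F, V): F contains V ✓
(F, W): F contains W ✓
(P, A): P contains A ✓
(P, V): P contains V ✓
(P, W): P contains W ✓
(R, A): R contains A ✓
(R, E): R contains E ✓
(R, J): R contains J ✓
(R, K): R contains K ✓
(R, W): R contains W ✓
(U, E): U contains E ✓
(Z, A): Z contains A ✓
(Z, V): Z contains V ✓
(Z, W): Z contains W ✓
Count: 16.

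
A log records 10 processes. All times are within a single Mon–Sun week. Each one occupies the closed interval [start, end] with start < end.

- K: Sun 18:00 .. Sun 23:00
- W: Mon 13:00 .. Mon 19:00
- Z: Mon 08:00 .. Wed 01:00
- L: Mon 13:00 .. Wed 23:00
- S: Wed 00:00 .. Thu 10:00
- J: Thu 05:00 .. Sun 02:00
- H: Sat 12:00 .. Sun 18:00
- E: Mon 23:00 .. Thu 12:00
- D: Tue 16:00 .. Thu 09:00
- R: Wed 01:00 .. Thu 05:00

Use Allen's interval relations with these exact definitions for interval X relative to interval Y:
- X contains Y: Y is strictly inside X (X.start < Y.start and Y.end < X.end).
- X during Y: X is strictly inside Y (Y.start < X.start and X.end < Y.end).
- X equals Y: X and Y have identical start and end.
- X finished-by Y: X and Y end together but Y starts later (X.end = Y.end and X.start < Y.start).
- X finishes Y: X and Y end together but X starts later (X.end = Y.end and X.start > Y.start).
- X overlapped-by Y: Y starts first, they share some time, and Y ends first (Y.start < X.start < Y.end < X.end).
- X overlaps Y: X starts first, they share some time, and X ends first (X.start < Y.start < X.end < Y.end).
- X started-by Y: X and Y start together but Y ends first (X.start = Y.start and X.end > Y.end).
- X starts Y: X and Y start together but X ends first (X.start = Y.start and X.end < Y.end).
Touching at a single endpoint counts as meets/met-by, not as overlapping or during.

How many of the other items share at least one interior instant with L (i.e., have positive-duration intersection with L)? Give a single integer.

6

Target L = [Mon 13:00, Wed 23:00].
D [Tue 16:00, Thu 09:00] → overlapped-by → counts.
E [Mon 23:00, Thu 12:00] → overlapped-by → counts.
H [Sat 12:00, Sun 18:00] → after → no.
J [Thu 05:00, Sun 02:00] → after → no.
K [Sun 18:00, Sun 23:00] → after → no.
R [Wed 01:00, Thu 05:00] → overlapped-by → counts.
S [Wed 00:00, Thu 10:00] → overlapped-by → counts.
W [Mon 13:00, Mon 19:00] → starts → counts.
Z [Mon 08:00, Wed 01:00] → overlaps → counts.
Total: 6.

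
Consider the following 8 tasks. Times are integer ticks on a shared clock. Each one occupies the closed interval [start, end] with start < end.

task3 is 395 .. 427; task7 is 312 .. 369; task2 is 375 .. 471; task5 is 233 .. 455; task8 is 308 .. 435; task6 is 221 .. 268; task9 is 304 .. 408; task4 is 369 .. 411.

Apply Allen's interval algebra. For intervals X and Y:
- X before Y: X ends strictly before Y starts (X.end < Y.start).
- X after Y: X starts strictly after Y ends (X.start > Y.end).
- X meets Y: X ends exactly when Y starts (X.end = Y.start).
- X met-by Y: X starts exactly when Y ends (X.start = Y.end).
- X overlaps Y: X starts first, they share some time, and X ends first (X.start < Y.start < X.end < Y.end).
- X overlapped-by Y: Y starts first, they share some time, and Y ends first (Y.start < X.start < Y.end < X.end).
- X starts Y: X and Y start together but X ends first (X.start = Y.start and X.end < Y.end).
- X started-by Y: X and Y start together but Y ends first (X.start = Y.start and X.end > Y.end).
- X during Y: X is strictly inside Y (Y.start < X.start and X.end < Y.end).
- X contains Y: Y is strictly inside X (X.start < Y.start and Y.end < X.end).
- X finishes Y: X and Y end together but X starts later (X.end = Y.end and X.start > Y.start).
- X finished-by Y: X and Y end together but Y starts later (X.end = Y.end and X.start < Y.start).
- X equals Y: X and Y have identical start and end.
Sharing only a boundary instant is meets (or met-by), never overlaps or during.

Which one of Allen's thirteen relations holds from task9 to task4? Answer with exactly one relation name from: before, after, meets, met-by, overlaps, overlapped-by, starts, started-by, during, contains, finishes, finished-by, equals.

overlaps

task9 = [304, 408]; task4 = [369, 411].
Compare endpoints: task9.start < task4.start, task9.start < task4.end, task9.end > task4.start, task9.end < task4.end.
That pattern is 'overlaps'.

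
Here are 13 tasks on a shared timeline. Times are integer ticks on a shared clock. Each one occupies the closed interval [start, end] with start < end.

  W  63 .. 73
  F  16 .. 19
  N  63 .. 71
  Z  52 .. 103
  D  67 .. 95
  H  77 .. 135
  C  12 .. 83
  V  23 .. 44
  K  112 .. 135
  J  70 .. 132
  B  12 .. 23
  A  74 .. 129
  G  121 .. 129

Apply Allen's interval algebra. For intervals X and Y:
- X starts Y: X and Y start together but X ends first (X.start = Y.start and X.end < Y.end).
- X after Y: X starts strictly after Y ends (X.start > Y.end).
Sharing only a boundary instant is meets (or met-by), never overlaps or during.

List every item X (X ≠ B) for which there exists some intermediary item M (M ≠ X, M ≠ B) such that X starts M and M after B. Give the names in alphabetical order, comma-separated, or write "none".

N

Target B = [12, 23].
Intermediaries M with M after B: A, D, G, H, J, K, N, W, Z.
Via A — items with X starts A: none.
Via D — items with X starts D: none.
Via G — items with X starts G: none.
Via H — items with X starts H: none.
Via J — items with X starts J: none.
Via K — items with X starts K: none.
Via N — items with X starts N: none.
Via W — items with X starts W: N.
Via Z — items with X starts Z: none.
Union: N.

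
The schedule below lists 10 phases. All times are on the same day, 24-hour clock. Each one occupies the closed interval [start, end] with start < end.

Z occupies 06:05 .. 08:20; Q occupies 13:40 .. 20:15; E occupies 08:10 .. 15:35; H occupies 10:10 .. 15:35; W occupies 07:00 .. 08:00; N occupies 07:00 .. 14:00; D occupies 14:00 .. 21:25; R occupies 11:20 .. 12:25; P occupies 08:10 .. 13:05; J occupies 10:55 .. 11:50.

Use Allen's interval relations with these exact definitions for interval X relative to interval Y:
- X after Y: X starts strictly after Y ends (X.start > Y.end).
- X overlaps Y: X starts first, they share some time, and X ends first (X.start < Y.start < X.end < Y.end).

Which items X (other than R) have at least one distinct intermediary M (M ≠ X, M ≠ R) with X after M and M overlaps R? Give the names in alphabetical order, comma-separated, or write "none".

D, Q

Target R = [11:20, 12:25].
Intermediaries M with M overlaps R: J.
Via J — items with X after J: D, Q.
Union: D, Q.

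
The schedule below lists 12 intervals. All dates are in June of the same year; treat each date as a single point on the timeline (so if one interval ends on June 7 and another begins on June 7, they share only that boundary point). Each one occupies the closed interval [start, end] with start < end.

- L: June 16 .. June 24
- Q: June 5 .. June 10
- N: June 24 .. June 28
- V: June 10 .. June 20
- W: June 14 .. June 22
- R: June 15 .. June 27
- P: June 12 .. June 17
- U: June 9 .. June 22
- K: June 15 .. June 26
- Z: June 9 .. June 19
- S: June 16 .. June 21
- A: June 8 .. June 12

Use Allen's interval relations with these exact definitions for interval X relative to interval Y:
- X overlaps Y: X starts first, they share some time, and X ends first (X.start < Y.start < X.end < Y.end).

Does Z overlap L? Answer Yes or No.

Yes

Z = [June 9, June 19], L = [June 16, June 24].
Actual relation of Z to L: overlaps.
Asked whether 'overlaps' holds → Yes.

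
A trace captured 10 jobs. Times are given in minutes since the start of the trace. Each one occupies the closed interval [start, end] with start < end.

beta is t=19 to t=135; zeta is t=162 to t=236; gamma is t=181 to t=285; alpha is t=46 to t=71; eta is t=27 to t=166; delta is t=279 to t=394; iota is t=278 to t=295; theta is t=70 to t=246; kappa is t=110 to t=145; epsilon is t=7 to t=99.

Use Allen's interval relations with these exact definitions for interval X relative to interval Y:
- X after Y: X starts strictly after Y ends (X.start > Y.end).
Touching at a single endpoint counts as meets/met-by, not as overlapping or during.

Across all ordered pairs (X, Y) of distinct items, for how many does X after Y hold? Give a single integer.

Checking all 90 ordered pairs for relation 'after'; matching pairs in alphabetical order:
(delta, alpha): delta after alpha ✓
(delta, beta): delta after beta ✓
(delta, epsilon): delta after epsilon ✓
(delta, eta): delta after eta ✓
(delta, kappa): delta after kappa ✓
(delta, theta): delta after theta ✓
(delta, zeta): delta after zeta ✓
(gamma, alpha): gamma after alpha ✓
(gamma, beta): gamma after beta ✓
(gamma, epsilon): gamma after epsilon ✓
(gamma, eta): gamma after eta ✓
(gamma, kappa): gamma after kappa ✓
(iota, alpha): iota after alpha ✓
(iota, beta): iota after beta ✓
(iota, epsilon): iota after epsilon ✓
(iota, eta): iota after eta ✓
(iota, kappa): iota after kappa ✓
(iota, theta): iota after theta ✓
(iota, zeta): iota after zeta ✓
(kappa, alpha): kappa after alpha ✓
(kappa, epsilon): kappa after epsilon ✓
(zeta, alpha): zeta after alpha ✓
(zeta, beta): zeta after beta ✓
(zeta, epsilon): zeta after epsilon ✓
... plus 1 further pairs not listed.
Count: 25.

25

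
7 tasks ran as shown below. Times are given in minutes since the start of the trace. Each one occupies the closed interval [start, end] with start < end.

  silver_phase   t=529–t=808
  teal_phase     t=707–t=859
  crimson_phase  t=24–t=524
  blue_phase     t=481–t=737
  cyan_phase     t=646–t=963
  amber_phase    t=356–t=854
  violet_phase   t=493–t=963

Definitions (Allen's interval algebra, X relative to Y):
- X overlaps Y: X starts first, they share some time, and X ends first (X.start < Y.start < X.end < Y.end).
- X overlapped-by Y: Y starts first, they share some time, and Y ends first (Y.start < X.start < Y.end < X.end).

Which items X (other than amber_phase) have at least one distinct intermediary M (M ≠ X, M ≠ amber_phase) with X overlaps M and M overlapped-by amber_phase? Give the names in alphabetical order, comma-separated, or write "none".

blue_phase, crimson_phase, silver_phase

Target amber_phase = [t=356, t=854].
Intermediaries M with M overlapped-by amber_phase: cyan_phase, teal_phase, violet_phase.
Via cyan_phase — items with X overlaps cyan_phase: blue_phase, silver_phase.
Via teal_phase — items with X overlaps teal_phase: blue_phase, silver_phase.
Via violet_phase — items with X overlaps violet_phase: blue_phase, crimson_phase.
Union: blue_phase, crimson_phase, silver_phase.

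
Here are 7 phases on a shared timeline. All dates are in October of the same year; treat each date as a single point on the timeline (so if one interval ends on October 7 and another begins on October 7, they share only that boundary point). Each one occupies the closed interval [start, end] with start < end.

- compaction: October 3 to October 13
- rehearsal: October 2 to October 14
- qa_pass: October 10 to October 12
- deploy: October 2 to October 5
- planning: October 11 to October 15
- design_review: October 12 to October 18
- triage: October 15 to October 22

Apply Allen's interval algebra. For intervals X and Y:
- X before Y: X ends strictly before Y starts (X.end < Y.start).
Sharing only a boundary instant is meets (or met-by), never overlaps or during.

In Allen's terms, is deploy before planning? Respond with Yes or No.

deploy = [October 2, October 5], planning = [October 11, October 15].
Actual relation of deploy to planning: before.
Asked whether 'before' holds → Yes.

Yes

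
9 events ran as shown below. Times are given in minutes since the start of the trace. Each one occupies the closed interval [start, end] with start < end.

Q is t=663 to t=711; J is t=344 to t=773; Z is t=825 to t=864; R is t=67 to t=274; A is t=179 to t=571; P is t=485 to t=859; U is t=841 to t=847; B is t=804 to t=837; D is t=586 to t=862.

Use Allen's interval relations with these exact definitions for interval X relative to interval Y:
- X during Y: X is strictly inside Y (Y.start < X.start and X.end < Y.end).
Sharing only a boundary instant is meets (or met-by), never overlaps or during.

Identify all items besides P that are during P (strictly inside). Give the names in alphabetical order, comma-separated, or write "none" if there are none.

B, Q, U

Target P = [t=485, t=859].
A [t=179, t=571] → overlaps → no.
B [t=804, t=837] → during → yes.
D [t=586, t=862] → overlapped-by → no.
J [t=344, t=773] → overlaps → no.
Q [t=663, t=711] → during → yes.
R [t=67, t=274] → before → no.
U [t=841, t=847] → during → yes.
Z [t=825, t=864] → overlapped-by → no.
Result: B, Q, U.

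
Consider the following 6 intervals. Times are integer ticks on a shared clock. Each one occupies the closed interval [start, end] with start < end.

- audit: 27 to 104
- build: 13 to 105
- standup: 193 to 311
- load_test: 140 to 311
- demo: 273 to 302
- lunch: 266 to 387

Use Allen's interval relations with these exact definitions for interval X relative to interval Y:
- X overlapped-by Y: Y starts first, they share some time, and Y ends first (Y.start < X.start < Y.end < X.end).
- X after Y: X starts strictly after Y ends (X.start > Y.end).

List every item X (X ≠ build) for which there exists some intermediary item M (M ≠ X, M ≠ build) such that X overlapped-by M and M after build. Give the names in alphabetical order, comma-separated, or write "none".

Target build = [13, 105].
Intermediaries M with M after build: demo, load_test, lunch, standup.
Via demo — items with X overlapped-by demo: none.
Via load_test — items with X overlapped-by load_test: lunch.
Via lunch — items with X overlapped-by lunch: none.
Via standup — items with X overlapped-by standup: lunch.
Union: lunch.

lunch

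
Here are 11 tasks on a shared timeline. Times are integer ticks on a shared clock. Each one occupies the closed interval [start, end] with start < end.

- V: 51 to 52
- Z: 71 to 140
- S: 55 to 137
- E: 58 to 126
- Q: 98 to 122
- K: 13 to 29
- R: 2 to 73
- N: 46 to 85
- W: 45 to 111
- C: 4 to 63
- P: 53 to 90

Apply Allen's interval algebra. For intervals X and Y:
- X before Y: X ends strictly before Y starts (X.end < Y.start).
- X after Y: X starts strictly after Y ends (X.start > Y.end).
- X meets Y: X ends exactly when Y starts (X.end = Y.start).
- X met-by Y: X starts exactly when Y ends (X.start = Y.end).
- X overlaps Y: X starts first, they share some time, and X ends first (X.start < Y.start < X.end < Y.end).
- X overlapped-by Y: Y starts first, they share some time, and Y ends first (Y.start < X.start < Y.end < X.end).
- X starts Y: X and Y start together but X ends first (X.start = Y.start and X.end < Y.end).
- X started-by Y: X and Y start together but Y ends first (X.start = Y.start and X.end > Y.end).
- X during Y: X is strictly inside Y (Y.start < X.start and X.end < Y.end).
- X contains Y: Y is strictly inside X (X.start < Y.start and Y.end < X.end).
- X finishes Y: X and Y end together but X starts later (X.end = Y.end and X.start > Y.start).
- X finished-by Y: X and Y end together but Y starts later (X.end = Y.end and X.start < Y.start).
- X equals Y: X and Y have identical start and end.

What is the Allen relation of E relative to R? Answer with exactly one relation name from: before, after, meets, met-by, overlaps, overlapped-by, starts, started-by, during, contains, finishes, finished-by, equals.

E = [58, 126]; R = [2, 73].
Compare endpoints: E.start > R.start, E.start < R.end, E.end > R.start, E.end > R.end.
That pattern is 'overlapped-by'.

overlapped-by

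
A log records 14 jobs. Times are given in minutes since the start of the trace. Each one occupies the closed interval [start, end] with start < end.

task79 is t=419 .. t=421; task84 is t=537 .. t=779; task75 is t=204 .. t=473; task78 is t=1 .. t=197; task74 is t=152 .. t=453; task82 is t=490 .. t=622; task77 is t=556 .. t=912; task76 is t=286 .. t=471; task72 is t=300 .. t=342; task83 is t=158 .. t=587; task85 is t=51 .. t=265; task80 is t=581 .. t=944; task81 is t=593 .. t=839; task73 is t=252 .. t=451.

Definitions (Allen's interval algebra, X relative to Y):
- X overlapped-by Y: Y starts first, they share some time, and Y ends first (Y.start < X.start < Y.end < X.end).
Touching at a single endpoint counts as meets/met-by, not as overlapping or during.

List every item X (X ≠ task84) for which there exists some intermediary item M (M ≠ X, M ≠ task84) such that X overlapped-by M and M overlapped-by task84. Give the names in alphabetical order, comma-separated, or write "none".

Target task84 = [t=537, t=779].
Intermediaries M with M overlapped-by task84: task77, task80, task81.
Via task77 — items with X overlapped-by task77: task80.
Via task80 — items with X overlapped-by task80: none.
Via task81 — items with X overlapped-by task81: none.
Union: task80.

task80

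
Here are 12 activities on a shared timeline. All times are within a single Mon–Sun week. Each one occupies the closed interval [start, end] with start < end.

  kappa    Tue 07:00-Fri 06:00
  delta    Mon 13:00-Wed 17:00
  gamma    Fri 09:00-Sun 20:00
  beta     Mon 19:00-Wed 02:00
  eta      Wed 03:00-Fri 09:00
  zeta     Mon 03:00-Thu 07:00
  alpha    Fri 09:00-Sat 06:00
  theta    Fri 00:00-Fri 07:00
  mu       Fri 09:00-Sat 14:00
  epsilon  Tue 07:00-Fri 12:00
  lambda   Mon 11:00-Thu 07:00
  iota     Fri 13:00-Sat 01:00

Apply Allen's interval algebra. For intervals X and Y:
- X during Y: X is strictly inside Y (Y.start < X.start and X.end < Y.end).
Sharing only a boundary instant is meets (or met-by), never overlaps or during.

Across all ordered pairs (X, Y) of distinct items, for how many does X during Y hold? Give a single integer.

Checking all 132 ordered pairs for relation 'during'; matching pairs in alphabetical order:
(beta, delta): beta during delta ✓
(beta, lambda): beta during lambda ✓
(beta, zeta): beta during zeta ✓
(delta, lambda): delta during lambda ✓
(delta, zeta): delta during zeta ✓
(eta, epsilon): eta during epsilon ✓
(iota, alpha): iota during alpha ✓
(iota, gamma): iota during gamma ✓
(iota, mu): iota during mu ✓
(theta, epsilon): theta during epsilon ✓
(theta, eta): theta during eta ✓
Count: 11.

11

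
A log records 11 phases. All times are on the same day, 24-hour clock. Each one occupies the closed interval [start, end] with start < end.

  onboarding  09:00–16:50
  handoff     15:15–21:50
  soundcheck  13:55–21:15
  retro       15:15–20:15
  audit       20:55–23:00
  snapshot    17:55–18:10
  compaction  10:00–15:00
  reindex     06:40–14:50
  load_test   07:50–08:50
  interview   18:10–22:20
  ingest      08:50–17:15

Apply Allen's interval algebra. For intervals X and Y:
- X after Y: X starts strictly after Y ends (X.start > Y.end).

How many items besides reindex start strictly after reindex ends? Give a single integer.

5

Target reindex = [06:40, 14:50].
audit [20:55, 23:00] → after → counts.
compaction [10:00, 15:00] → overlapped-by → no.
handoff [15:15, 21:50] → after → counts.
ingest [08:50, 17:15] → overlapped-by → no.
interview [18:10, 22:20] → after → counts.
load_test [07:50, 08:50] → during → no.
onboarding [09:00, 16:50] → overlapped-by → no.
retro [15:15, 20:15] → after → counts.
snapshot [17:55, 18:10] → after → counts.
soundcheck [13:55, 21:15] → overlapped-by → no.
Total: 5.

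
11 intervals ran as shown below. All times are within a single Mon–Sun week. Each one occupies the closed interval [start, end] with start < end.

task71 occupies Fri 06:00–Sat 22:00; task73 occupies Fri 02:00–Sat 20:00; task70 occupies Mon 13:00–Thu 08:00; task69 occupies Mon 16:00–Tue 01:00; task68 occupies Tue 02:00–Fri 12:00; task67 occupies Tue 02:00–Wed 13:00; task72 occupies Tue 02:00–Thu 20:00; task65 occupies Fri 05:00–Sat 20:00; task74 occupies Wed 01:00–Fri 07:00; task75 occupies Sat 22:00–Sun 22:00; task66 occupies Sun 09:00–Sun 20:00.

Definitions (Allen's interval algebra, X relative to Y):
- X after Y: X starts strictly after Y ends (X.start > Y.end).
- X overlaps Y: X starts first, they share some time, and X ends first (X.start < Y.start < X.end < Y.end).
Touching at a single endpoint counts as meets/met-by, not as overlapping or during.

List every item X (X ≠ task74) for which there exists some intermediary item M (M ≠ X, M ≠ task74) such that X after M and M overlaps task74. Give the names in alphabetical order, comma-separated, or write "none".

task65, task66, task71, task73, task75

Target task74 = [Wed 01:00, Fri 07:00].
Intermediaries M with M overlaps task74: task67, task70, task72.
Via task67 — items with X after task67: task65, task66, task71, task73, task75.
Via task70 — items with X after task70: task65, task66, task71, task73, task75.
Via task72 — items with X after task72: task65, task66, task71, task73, task75.
Union: task65, task66, task71, task73, task75.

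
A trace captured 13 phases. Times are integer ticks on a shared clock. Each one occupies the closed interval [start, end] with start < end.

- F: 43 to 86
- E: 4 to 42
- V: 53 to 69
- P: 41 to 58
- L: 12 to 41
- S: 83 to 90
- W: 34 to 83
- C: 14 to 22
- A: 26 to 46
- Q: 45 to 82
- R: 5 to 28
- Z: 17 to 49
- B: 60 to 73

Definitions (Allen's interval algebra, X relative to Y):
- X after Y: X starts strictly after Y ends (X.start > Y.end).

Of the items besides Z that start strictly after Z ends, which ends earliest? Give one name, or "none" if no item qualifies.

V

Target Z = [17, 49].
A [26, 46] → during → excluded.
B [60, 73] → after → candidate.
C [14, 22] → overlaps → excluded.
E [4, 42] → overlaps → excluded.
F [43, 86] → overlapped-by → excluded.
L [12, 41] → overlaps → excluded.
P [41, 58] → overlapped-by → excluded.
Q [45, 82] → overlapped-by → excluded.
R [5, 28] → overlaps → excluded.
S [83, 90] → after → candidate.
V [53, 69] → after → candidate.
W [34, 83] → overlapped-by → excluded.
Among candidates, earliest end is 69 → V.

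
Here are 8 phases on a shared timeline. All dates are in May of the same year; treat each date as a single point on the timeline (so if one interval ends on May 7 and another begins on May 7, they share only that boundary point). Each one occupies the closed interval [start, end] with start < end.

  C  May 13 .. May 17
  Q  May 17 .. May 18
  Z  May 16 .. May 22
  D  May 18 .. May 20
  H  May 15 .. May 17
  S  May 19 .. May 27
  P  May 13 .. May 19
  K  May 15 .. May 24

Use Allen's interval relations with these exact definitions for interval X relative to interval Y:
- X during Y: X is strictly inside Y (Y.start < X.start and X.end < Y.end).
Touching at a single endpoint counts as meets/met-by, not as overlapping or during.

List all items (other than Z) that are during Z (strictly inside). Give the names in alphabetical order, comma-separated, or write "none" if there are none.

Target Z = [May 16, May 22].
C [May 13, May 17] → overlaps → no.
D [May 18, May 20] → during → yes.
H [May 15, May 17] → overlaps → no.
K [May 15, May 24] → contains → no.
P [May 13, May 19] → overlaps → no.
Q [May 17, May 18] → during → yes.
S [May 19, May 27] → overlapped-by → no.
Result: D, Q.

D, Q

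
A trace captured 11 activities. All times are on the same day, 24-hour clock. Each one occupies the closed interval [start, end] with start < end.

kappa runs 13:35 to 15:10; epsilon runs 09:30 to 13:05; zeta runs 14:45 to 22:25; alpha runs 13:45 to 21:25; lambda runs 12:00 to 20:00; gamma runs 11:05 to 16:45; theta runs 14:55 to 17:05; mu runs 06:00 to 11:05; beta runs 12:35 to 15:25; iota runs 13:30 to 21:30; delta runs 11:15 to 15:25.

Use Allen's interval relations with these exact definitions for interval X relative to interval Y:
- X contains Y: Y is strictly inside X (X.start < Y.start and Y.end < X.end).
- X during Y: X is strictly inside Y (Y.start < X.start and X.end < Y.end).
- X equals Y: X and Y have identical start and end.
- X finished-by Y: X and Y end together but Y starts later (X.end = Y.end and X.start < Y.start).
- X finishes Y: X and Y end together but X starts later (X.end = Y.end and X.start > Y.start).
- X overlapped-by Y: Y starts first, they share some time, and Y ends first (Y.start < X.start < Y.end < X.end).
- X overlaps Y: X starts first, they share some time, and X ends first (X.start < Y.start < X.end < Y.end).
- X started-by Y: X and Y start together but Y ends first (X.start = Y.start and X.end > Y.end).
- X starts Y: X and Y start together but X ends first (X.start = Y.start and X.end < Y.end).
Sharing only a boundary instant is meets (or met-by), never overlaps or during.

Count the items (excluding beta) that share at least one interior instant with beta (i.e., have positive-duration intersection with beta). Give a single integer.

9

Target beta = [12:35, 15:25].
alpha [13:45, 21:25] → overlapped-by → counts.
delta [11:15, 15:25] → finished-by → counts.
epsilon [09:30, 13:05] → overlaps → counts.
gamma [11:05, 16:45] → contains → counts.
iota [13:30, 21:30] → overlapped-by → counts.
kappa [13:35, 15:10] → during → counts.
lambda [12:00, 20:00] → contains → counts.
mu [06:00, 11:05] → before → no.
theta [14:55, 17:05] → overlapped-by → counts.
zeta [14:45, 22:25] → overlapped-by → counts.
Total: 9.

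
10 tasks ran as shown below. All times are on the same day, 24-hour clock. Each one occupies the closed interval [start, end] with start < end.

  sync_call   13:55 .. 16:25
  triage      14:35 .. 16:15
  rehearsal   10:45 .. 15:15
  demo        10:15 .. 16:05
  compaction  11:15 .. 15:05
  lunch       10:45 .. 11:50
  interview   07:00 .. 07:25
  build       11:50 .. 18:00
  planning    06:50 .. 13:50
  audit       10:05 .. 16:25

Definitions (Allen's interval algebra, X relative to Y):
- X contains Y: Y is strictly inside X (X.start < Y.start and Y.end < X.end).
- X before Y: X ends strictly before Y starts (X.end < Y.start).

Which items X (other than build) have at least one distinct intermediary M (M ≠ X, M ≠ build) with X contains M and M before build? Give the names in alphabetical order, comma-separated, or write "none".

Target build = [11:50, 18:00].
Intermediaries M with M before build: interview.
Via interview — items with X contains interview: planning.
Union: planning.

planning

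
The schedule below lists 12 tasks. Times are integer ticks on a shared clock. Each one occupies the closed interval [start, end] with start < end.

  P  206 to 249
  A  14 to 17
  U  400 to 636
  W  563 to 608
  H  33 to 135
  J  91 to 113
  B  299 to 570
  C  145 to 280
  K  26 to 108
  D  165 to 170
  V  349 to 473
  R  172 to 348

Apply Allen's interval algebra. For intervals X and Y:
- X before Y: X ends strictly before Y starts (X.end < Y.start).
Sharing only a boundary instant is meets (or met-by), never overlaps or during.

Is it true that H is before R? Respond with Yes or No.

H = [33, 135], R = [172, 348].
Actual relation of H to R: before.
Asked whether 'before' holds → Yes.

Yes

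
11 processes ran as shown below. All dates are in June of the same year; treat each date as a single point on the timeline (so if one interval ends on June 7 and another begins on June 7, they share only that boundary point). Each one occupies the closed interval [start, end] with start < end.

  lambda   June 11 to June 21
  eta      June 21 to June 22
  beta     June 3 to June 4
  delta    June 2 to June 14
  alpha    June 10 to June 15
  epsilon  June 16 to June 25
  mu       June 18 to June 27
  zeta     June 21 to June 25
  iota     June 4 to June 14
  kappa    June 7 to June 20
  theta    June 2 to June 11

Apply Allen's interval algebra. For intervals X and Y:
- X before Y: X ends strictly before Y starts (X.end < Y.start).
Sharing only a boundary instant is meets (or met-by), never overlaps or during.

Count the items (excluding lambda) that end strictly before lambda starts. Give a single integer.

Target lambda = [June 11, June 21].
alpha [June 10, June 15] → overlaps → no.
beta [June 3, June 4] → before → counts.
delta [June 2, June 14] → overlaps → no.
epsilon [June 16, June 25] → overlapped-by → no.
eta [June 21, June 22] → met-by → no.
iota [June 4, June 14] → overlaps → no.
kappa [June 7, June 20] → overlaps → no.
mu [June 18, June 27] → overlapped-by → no.
theta [June 2, June 11] → meets → no.
zeta [June 21, June 25] → met-by → no.
Total: 1.

1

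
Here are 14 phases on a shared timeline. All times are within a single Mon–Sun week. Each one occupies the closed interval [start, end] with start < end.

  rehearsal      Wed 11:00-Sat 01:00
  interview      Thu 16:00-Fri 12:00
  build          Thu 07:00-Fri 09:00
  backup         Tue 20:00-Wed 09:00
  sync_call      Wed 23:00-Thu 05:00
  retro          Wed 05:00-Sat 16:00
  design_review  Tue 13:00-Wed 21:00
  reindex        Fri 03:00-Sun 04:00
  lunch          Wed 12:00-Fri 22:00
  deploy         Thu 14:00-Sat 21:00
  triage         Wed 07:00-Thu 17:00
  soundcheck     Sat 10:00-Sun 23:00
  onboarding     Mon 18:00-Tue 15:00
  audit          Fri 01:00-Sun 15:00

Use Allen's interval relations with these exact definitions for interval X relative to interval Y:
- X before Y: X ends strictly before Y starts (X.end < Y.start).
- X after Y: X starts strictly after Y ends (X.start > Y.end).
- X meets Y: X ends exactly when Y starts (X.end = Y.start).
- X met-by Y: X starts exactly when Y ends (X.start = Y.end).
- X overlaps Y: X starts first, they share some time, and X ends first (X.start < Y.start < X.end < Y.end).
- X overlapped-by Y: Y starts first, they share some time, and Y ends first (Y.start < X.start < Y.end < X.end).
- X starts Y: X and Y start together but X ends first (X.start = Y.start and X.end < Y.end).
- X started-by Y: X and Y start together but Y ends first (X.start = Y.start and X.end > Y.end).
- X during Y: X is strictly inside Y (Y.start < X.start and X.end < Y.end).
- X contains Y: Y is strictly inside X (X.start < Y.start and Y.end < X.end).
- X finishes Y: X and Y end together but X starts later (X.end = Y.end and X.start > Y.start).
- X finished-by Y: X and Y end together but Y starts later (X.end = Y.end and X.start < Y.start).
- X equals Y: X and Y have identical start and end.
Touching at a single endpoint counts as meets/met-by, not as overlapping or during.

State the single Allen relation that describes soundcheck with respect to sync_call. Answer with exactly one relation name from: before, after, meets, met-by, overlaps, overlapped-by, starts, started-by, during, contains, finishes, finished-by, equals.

soundcheck = [Sat 10:00, Sun 23:00]; sync_call = [Wed 23:00, Thu 05:00].
Compare endpoints: soundcheck.start > sync_call.start, soundcheck.start > sync_call.end, soundcheck.end > sync_call.start, soundcheck.end > sync_call.end.
That pattern is 'after'.

after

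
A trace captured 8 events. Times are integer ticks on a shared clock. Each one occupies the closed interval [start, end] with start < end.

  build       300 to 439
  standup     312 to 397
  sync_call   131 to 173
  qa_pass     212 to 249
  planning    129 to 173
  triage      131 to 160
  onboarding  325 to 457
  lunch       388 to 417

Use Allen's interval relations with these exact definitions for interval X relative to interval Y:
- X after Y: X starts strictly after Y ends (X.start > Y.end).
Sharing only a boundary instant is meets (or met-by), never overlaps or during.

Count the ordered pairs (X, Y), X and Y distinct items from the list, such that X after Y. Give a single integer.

Checking all 56 ordered pairs for relation 'after'; matching pairs in alphabetical order:
(build, planning): build after planning ✓
(build, qa_pass): build after qa_pass ✓
(build, sync_call): build after sync_call ✓
(build, triage): build after triage ✓
(lunch, planning): lunch after planning ✓
(lunch, qa_pass): lunch after qa_pass ✓
(lunch, sync_call): lunch after sync_call ✓
(lunch, triage): lunch after triage ✓
(onboarding, planning): onboarding after planning ✓
(onboarding, qa_pass): onboarding after qa_pass ✓
(onboarding, sync_call): onboarding after sync_call ✓
(onboarding, triage): onboarding after triage ✓
(qa_pass, planning): qa_pass after planning ✓
(qa_pass, sync_call): qa_pass after sync_call ✓
(qa_pass, triage): qa_pass after triage ✓
(standup, planning): standup after planning ✓
(standup, qa_pass): standup after qa_pass ✓
(standup, sync_call): standup after sync_call ✓
(standup, triage): standup after triage ✓
Count: 19.

19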